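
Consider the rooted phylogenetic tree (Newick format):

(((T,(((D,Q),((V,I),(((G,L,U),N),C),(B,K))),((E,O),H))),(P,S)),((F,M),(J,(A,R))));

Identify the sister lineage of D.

Q

D attaches to the tree at the node subtending (D,Q).
The other lineage descending from that same node — the sister group — is the single tip Q.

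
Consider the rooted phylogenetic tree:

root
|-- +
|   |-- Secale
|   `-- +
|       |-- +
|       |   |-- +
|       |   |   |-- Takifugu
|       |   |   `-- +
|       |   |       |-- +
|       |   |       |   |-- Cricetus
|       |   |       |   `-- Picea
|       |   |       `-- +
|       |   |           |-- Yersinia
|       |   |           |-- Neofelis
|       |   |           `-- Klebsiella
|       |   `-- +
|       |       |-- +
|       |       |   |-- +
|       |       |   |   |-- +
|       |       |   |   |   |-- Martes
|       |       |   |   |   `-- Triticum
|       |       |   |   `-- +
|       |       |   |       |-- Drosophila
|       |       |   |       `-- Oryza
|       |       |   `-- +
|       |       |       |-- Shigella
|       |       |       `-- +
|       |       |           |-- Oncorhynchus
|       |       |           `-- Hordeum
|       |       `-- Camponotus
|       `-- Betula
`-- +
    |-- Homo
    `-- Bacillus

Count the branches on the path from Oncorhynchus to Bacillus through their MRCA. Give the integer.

The MRCA of Oncorhynchus and Bacillus is the root of the tree.
From Oncorhynchus up to that node: 8 branches. From Bacillus up to the same node: 2 branches. Total: 8 + 2 = 10.

10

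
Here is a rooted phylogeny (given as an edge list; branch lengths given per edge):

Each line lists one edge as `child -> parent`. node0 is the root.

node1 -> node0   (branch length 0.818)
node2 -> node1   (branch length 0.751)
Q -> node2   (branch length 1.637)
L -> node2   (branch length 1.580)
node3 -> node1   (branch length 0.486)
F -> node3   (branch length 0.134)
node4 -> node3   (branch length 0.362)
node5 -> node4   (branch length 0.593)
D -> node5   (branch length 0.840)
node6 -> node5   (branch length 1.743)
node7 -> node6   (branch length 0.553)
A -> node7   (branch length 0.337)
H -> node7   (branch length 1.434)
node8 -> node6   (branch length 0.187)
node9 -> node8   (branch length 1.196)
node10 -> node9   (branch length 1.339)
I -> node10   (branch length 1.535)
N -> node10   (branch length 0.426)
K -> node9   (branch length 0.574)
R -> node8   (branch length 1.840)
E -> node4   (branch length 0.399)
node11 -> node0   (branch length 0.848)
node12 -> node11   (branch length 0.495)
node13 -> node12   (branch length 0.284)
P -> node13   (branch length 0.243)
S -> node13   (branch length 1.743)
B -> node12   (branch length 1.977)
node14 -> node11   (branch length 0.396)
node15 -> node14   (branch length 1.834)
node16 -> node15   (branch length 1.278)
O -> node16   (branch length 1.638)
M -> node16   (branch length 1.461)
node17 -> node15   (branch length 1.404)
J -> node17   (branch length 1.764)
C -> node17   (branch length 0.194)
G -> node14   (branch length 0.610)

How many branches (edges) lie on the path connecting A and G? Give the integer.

The MRCA of A and G is the root of the tree.
From A up to that node: 7 branches. From G up to the same node: 3 branches. Total: 7 + 3 = 10.

10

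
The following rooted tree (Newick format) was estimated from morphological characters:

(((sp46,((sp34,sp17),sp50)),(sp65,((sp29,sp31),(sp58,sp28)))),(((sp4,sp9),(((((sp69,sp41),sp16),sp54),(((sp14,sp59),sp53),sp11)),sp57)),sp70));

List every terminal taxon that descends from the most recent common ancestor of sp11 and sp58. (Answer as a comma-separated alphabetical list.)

sp11, sp14, sp16, sp17, sp28, sp29, sp31, sp34, sp4, sp41, sp46, sp50, sp53, sp54, sp57, sp58, sp59, sp65, sp69, sp70, sp9

Tracing sp11: it sits inside (((sp14,sp59),sp53),sp11).
Tracing sp58: it sits inside (sp58,sp28).
The smallest clade enclosing both is the whole tree (their MRCA is the root), so the answer is all 21 tips in alphabetical order.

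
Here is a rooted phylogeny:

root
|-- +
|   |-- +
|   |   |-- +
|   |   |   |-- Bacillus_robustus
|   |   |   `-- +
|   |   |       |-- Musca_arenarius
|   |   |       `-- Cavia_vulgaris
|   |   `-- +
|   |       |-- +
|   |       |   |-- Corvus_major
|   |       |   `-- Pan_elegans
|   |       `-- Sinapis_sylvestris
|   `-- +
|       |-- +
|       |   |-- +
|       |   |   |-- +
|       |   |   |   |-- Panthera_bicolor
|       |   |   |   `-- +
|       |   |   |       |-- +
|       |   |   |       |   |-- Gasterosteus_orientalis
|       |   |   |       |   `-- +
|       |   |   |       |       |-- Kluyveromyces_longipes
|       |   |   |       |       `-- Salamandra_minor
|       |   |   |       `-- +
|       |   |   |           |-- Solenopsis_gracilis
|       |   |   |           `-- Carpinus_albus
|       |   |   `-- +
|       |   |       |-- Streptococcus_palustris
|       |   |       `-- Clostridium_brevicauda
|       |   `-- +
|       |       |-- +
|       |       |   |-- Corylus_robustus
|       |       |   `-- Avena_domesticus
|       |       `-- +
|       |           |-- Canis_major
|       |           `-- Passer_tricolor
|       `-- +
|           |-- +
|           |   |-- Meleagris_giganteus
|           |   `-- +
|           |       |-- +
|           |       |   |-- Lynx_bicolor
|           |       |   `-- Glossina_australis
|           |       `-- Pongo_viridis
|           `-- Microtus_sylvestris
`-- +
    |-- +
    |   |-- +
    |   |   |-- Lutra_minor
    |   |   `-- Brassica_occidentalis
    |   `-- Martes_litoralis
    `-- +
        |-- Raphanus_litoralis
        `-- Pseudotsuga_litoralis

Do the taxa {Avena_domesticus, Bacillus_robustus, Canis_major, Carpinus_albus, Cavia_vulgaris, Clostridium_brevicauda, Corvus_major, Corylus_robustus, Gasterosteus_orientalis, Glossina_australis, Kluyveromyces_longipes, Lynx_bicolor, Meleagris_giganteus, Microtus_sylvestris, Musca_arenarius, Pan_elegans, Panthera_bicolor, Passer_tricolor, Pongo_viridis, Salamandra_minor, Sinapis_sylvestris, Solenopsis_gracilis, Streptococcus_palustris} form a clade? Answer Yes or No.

The most recent common ancestor of these taxa subtends (((Bacillus_robustus,(Musca_arenarius,Cavia_vulgaris)),((Corvus_major,Pan_elegans),Sinapis_sylvestris)),((((Panthera_bicolor,((Gasterosteus_orientalis,(Kluyveromyces_longipes,Salamandra_minor)),(Solenopsis_gracilis,Carpinus_albus))),(Streptococcus_palustris,Clostridium_brevicauda)),((Corylus_robustus,Avena_domesticus),(Canis_major,Passer_tricolor))),((Meleagris_giganteus,((Lynx_bicolor,Glossina_australis),Pongo_viridis)),Microtus_sylvestris))).
That clade has exactly 23 tips — every listed taxon and nothing else — so the group is monophyletic.

Yes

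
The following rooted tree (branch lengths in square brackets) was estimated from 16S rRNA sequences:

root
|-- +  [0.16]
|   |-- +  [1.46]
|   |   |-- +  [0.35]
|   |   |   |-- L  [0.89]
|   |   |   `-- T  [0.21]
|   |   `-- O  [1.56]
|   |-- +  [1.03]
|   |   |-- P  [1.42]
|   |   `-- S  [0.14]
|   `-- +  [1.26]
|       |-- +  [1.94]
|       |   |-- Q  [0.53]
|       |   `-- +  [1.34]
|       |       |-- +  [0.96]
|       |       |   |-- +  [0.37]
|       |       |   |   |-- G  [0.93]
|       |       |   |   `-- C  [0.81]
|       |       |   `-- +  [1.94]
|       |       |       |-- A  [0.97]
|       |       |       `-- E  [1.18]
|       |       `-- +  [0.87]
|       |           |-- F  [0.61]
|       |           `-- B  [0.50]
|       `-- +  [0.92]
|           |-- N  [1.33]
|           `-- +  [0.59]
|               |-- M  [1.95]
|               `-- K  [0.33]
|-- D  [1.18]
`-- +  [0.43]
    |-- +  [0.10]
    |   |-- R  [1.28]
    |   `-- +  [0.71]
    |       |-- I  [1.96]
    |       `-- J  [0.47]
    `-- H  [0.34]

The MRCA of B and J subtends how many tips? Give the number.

The MRCA of B and J is the root, so the clade is the entire tree.
That clade contains 20 terminal taxa: A, B, C, D, E, F, G, H, I, J, K, L, M, N, O, P, Q, R, S, T.

20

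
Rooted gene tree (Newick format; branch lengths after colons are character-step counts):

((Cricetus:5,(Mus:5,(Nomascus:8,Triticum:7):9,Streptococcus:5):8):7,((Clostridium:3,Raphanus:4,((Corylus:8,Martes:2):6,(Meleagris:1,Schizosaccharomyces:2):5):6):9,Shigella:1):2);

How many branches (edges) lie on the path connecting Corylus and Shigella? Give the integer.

5

The MRCA of Corylus and Shigella is the node subtending ((Clostridium,Raphanus,((Corylus,Martes),(Meleagris,Schizosaccharomyces))),Shigella).
From Corylus up to that node: 4 branches. From Shigella up to the same node: 1 branch. Total: 4 + 1 = 5.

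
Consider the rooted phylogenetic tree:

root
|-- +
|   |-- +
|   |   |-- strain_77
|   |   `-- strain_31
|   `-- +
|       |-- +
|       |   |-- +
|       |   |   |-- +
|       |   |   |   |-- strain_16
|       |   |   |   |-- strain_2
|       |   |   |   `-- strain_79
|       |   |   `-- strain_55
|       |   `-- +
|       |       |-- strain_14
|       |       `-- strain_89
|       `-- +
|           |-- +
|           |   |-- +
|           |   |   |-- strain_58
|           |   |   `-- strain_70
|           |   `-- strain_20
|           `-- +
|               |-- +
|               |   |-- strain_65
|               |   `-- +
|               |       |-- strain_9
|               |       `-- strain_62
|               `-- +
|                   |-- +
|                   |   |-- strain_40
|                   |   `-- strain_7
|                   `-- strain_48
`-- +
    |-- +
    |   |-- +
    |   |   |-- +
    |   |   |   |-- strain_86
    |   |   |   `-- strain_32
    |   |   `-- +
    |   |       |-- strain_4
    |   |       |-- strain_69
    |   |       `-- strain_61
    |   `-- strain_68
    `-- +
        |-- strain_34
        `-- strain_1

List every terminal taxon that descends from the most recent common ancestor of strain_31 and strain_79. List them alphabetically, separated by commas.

strain_14, strain_16, strain_2, strain_20, strain_31, strain_40, strain_48, strain_55, strain_58, strain_62, strain_65, strain_7, strain_70, strain_77, strain_79, strain_89, strain_9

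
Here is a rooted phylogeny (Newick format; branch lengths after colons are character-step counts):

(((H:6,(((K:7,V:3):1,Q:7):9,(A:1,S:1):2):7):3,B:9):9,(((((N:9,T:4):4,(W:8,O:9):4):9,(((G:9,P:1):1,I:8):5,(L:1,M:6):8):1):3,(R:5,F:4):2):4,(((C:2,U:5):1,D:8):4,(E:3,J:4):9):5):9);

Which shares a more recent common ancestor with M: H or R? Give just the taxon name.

R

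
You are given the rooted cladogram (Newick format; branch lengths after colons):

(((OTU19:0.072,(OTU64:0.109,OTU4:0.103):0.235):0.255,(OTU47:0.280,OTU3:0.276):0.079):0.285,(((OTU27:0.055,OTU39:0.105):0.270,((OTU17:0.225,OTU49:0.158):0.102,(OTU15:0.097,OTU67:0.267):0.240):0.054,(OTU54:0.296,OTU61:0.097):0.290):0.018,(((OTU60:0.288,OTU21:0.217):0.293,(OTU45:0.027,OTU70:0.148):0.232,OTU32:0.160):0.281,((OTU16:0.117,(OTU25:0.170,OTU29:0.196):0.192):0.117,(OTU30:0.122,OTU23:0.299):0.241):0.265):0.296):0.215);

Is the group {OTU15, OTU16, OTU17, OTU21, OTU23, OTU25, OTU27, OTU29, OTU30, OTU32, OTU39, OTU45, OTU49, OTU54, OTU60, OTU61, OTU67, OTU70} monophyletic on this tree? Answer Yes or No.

The most recent common ancestor of these taxa subtends (((OTU27,OTU39),((OTU17,OTU49),(OTU15,OTU67)),(OTU54,OTU61)),(((OTU60,OTU21),(OTU45,OTU70),OTU32),((OTU16,(OTU25,OTU29)),(OTU30,OTU23)))).
That clade has exactly 18 tips — every listed taxon and nothing else — so the group is monophyletic.

Yes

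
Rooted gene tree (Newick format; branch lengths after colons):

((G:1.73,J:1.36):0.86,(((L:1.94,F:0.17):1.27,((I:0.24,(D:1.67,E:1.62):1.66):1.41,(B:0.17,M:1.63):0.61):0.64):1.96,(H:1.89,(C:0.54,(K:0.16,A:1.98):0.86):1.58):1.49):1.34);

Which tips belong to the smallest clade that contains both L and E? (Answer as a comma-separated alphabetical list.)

B, D, E, F, I, L, M

Tracing L: it sits inside (L,F).
Tracing E: it sits inside (D,E).
The smallest clade enclosing both is ((L,F),((I,(D,E)),(B,M))); the answer is its 7 terminal taxa in alphabetical order.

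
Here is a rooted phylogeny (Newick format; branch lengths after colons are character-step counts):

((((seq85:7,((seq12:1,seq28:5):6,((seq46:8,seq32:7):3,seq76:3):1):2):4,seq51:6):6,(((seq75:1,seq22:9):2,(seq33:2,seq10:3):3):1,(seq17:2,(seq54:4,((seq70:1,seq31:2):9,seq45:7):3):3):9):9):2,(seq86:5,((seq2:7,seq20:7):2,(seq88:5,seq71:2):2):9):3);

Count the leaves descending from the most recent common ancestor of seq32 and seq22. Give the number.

16

The MRCA of seq32 and seq22 is the node subtending (((seq85,((seq12,seq28),((seq46,seq32),seq76))),seq51),(((seq75,seq22),(seq33,seq10)),(seq17,(seq54,((seq70,seq31),seq45))))).
That clade contains 16 terminal taxa: seq10, seq12, seq17, seq22, seq28, seq31, seq32, seq33, seq45, seq46, seq51, seq54, seq70, seq75, seq76, seq85.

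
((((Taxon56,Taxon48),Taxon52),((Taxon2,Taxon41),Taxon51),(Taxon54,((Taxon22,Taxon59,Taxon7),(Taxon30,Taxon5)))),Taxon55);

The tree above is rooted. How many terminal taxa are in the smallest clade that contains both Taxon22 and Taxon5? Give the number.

5

The MRCA of Taxon22 and Taxon5 is the node subtending ((Taxon22,Taxon59,Taxon7),(Taxon30,Taxon5)).
That clade contains 5 terminal taxa: Taxon22, Taxon30, Taxon5, Taxon59, Taxon7.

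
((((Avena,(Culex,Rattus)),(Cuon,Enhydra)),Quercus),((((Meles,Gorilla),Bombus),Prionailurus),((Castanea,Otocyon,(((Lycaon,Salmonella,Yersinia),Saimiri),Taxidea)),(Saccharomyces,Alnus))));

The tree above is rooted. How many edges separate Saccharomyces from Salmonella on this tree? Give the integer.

The MRCA of Saccharomyces and Salmonella is the node subtending ((Castanea,Otocyon,(((Lycaon,Salmonella,Yersinia),Saimiri),Taxidea)),(Saccharomyces,Alnus)).
From Saccharomyces up to that node: 2 branches. From Salmonella up to the same node: 5 branches. Total: 2 + 5 = 7.

7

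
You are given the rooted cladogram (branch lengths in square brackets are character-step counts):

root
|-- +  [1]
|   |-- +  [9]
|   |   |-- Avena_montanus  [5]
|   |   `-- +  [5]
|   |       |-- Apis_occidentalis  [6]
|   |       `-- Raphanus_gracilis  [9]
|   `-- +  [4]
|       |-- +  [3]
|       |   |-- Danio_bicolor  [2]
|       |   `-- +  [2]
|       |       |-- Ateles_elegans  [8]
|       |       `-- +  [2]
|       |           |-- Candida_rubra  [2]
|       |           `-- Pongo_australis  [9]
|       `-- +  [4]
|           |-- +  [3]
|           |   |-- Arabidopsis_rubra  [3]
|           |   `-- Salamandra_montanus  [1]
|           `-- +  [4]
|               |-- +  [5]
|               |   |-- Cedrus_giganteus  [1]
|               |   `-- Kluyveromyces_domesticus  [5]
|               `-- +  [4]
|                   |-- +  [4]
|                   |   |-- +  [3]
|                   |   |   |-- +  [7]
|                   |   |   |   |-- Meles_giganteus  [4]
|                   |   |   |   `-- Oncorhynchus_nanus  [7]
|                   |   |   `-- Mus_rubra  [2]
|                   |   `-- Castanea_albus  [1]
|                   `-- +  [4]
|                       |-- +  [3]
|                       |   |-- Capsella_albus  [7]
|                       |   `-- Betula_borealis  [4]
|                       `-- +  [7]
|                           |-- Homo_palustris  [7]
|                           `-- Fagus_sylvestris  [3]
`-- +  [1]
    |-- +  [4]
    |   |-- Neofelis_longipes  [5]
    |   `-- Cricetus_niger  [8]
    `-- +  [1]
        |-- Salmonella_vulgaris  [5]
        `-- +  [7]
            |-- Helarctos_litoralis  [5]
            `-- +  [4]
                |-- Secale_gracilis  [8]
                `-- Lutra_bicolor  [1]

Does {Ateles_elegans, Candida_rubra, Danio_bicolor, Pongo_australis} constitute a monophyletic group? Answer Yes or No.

Yes

The most recent common ancestor of these taxa subtends (Danio_bicolor,(Ateles_elegans,(Candida_rubra,Pongo_australis))).
That clade has exactly 4 tips — every listed taxon and nothing else — so the group is monophyletic.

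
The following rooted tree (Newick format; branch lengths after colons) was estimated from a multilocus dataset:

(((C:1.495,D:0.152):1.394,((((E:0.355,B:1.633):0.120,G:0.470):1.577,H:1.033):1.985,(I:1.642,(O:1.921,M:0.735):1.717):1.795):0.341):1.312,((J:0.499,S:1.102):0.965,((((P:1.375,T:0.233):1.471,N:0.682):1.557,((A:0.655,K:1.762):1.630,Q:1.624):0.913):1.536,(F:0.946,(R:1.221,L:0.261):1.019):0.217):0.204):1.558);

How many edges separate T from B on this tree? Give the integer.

12

The MRCA of T and B is the root of the tree.
From T up to that node: 6 branches. From B up to the same node: 6 branches. Total: 6 + 6 = 12.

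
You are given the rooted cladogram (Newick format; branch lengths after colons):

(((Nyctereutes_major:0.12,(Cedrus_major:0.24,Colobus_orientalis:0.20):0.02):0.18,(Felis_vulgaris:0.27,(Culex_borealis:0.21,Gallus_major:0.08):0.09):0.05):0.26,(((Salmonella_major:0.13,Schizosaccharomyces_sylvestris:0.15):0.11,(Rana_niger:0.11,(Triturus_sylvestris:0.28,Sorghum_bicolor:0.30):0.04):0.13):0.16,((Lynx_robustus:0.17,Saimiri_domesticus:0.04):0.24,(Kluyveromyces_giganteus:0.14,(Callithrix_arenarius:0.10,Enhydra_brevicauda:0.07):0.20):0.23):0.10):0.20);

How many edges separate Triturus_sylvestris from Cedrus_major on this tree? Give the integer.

9

The MRCA of Triturus_sylvestris and Cedrus_major is the root of the tree.
From Triturus_sylvestris up to that node: 5 branches. From Cedrus_major up to the same node: 4 branches. Total: 5 + 4 = 9.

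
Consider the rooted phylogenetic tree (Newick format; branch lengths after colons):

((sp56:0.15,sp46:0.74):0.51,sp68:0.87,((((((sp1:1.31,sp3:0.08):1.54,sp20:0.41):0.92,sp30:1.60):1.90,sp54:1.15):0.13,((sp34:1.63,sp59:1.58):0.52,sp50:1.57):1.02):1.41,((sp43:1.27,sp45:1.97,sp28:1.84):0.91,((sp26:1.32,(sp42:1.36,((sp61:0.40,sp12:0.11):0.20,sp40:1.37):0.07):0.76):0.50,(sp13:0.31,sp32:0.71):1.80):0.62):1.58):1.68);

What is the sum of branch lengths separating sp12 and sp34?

The path runs sp12 → … → MRCA → … → sp34; the MRCA is the node subtending ((((((sp1,sp3),sp20),sp30),sp54),((sp34,sp59),sp50)),((sp43,sp45,sp28),((sp26,(sp42,((sp61,sp12),sp40))),(sp13,sp32)))).
Branch lengths along that path: 0.11 + 0.20 + 0.07 + 0.76 + 0.50 + 0.62 + 1.58 + 1.41 + 1.02 + 0.52 + 1.63 = 8.42.

8.42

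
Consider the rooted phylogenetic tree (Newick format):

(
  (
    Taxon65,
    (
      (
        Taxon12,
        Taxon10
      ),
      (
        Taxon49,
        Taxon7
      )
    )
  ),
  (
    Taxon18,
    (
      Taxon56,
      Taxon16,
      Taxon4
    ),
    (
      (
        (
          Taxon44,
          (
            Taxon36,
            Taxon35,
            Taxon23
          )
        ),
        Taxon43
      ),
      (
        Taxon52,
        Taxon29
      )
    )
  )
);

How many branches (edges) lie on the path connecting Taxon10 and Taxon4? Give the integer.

7

The MRCA of Taxon10 and Taxon4 is the root of the tree.
From Taxon10 up to that node: 4 branches. From Taxon4 up to the same node: 3 branches. Total: 4 + 3 = 7.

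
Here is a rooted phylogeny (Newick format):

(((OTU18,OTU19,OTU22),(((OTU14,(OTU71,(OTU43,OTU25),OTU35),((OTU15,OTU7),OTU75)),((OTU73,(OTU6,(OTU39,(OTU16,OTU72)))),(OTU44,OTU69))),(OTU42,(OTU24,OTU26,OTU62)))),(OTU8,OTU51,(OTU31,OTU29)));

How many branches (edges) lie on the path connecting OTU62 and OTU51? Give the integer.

7

The MRCA of OTU62 and OTU51 is the root of the tree.
From OTU62 up to that node: 5 branches. From OTU51 up to the same node: 2 branches. Total: 5 + 2 = 7.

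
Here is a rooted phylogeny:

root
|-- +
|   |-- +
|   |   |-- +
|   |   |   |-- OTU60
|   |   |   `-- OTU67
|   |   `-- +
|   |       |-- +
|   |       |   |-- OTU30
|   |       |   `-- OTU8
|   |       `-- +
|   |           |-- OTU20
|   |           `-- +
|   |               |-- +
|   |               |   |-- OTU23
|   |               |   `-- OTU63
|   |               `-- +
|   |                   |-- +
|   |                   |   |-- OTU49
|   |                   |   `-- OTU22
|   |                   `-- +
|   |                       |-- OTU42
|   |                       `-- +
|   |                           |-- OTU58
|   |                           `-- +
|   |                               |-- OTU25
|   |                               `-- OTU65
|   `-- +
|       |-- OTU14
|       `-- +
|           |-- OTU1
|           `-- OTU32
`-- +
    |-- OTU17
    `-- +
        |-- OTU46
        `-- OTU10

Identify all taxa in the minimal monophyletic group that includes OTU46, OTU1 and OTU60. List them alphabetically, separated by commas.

Tracing OTU46: it sits inside (OTU46,OTU10).
Tracing OTU1: it sits inside (OTU1,OTU32).
Tracing OTU60: it sits inside (OTU60,OTU67).
The smallest clade enclosing all 3 is the whole tree (their MRCA is the root), so the answer is all 19 tips in alphabetical order.

OTU1, OTU10, OTU14, OTU17, OTU20, OTU22, OTU23, OTU25, OTU30, OTU32, OTU42, OTU46, OTU49, OTU58, OTU60, OTU63, OTU65, OTU67, OTU8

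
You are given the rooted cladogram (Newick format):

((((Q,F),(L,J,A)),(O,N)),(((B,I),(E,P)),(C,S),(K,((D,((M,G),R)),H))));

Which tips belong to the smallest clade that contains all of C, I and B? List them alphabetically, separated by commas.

Tracing C: it sits inside (C,S).
Tracing I: it sits inside (B,I).
Tracing B: it sits inside (B,I).
The smallest clade enclosing all 3 is (((B,I),(E,P)),(C,S),(K,((D,((M,G),R)),H))); the answer is its 12 terminal taxa in alphabetical order.

B, C, D, E, G, H, I, K, M, P, R, S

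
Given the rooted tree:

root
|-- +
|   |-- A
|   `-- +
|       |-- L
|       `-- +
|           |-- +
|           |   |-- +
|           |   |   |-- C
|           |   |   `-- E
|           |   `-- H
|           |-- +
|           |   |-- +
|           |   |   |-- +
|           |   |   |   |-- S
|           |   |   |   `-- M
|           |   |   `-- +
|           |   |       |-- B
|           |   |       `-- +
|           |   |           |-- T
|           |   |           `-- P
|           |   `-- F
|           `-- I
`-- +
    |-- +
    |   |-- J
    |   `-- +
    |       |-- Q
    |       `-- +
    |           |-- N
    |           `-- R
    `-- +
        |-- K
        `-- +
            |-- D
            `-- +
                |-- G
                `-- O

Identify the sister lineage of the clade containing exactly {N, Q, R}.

J

The clade containing exactly {N, Q, R} attaches to the tree at the node subtending (J,(Q,(N,R))).
The other lineage descending from that same node — the sister group — is the single tip J.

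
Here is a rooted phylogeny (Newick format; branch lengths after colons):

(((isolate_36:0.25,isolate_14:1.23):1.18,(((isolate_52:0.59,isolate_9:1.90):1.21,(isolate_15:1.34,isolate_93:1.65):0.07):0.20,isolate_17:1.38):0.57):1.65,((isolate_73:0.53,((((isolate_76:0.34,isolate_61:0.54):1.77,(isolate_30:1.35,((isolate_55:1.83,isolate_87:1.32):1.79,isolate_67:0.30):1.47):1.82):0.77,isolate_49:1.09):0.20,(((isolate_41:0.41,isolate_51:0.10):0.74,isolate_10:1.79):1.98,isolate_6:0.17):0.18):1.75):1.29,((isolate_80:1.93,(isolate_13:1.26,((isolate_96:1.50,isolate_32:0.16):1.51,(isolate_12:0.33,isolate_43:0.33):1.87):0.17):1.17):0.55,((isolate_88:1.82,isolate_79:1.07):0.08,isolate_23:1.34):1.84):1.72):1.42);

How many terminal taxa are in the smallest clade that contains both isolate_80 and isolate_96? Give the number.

The MRCA of isolate_80 and isolate_96 is the node subtending (isolate_80,(isolate_13,((isolate_96,isolate_32),(isolate_12,isolate_43)))).
That clade contains 6 terminal taxa: isolate_12, isolate_13, isolate_32, isolate_43, isolate_80, isolate_96.

6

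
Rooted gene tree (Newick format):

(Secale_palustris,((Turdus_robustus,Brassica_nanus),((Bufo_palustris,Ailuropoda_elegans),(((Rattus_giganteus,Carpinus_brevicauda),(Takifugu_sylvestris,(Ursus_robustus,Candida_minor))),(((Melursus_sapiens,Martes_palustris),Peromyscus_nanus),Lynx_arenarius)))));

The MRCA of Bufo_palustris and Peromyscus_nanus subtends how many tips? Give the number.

The MRCA of Bufo_palustris and Peromyscus_nanus is the node subtending ((Bufo_palustris,Ailuropoda_elegans),(((Rattus_giganteus,Carpinus_brevicauda),(Takifugu_sylvestris,(Ursus_robustus,Candida_minor))),(((Melursus_sapiens,Martes_palustris),Peromyscus_nanus),Lynx_arenarius))).
That clade contains 11 terminal taxa: Ailuropoda_elegans, Bufo_palustris, Candida_minor, Carpinus_brevicauda, Lynx_arenarius, Martes_palustris, Melursus_sapiens, Peromyscus_nanus, Rattus_giganteus, Takifugu_sylvestris, Ursus_robustus.

11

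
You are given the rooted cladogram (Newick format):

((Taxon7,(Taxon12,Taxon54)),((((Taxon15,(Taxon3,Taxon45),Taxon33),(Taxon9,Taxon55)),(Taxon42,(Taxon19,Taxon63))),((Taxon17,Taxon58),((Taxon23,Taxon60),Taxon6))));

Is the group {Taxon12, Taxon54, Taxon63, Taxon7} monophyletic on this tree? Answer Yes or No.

No

The MRCA of the listed taxa is the root, so the smallest clade containing them is the whole tree.
That clade also contains Taxon15, Taxon17, Taxon19, Taxon23, Taxon3, Taxon33, Taxon42, Taxon45, Taxon55, Taxon58, Taxon6, Taxon60, Taxon9, which are not in the proposed group, so the group is not monophyletic.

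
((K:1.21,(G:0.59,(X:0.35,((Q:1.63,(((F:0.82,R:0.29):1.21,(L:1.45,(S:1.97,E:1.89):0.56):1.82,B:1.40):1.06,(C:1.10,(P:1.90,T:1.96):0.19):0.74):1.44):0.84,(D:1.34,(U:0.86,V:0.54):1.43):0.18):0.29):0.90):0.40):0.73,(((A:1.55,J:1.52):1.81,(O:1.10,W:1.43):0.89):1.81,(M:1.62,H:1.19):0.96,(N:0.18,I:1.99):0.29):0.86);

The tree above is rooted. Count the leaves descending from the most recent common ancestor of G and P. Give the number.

15

The MRCA of G and P is the node subtending (G,(X,((Q,(((F,R),(L,(S,E)),B),(C,(P,T)))),(D,(U,V))))).
That clade contains 15 terminal taxa: B, C, D, E, F, G, L, P, Q, R, S, T, U, V, X.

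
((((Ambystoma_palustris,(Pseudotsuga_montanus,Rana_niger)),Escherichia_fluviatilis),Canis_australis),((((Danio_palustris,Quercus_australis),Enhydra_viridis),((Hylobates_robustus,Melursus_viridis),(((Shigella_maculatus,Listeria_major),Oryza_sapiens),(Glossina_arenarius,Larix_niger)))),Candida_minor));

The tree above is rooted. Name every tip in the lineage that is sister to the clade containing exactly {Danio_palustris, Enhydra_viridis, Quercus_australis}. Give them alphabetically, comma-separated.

The clade containing exactly {Danio_palustris, Enhydra_viridis, Quercus_australis} attaches to the tree at the node subtending (((Danio_palustris,Quercus_australis),Enhydra_viridis),((Hylobates_robustus,Melursus_viridis),(((Shigella_maculatus,Listeria_major),Oryza_sapiens),(Glossina_arenarius,Larix_niger)))).
The other lineage descending from that same node — the sister group — is ((Hylobates_robustus,Melursus_viridis),(((Shigella_maculatus,Listeria_major),Oryza_sapiens),(Glossina_arenarius,Larix_niger))); its 7 tips in alphabetical order are the answer.

Glossina_arenarius, Hylobates_robustus, Larix_niger, Listeria_major, Melursus_viridis, Oryza_sapiens, Shigella_maculatus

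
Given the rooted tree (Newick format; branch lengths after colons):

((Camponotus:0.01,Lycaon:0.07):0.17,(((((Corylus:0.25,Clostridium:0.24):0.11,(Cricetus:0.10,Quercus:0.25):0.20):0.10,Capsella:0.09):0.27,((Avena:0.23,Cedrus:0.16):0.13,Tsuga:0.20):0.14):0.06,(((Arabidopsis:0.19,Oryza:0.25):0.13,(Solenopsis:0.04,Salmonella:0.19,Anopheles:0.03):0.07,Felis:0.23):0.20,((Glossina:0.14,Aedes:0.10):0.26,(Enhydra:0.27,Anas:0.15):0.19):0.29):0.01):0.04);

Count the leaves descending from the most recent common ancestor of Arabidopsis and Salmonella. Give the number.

The MRCA of Arabidopsis and Salmonella is the node subtending ((Arabidopsis,Oryza),(Solenopsis,Salmonella,Anopheles),Felis).
That clade contains 6 terminal taxa: Anopheles, Arabidopsis, Felis, Oryza, Salmonella, Solenopsis.

6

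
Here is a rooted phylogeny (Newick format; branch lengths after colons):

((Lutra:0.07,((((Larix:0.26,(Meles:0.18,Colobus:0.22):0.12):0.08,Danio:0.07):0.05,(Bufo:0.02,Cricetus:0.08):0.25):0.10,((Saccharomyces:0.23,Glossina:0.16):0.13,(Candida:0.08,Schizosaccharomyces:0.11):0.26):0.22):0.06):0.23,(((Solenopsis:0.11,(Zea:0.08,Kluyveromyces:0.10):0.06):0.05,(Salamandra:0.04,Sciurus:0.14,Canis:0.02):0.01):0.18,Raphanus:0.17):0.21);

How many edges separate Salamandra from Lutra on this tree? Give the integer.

The MRCA of Salamandra and Lutra is the root of the tree.
From Salamandra up to that node: 4 branches. From Lutra up to the same node: 2 branches. Total: 4 + 2 = 6.

6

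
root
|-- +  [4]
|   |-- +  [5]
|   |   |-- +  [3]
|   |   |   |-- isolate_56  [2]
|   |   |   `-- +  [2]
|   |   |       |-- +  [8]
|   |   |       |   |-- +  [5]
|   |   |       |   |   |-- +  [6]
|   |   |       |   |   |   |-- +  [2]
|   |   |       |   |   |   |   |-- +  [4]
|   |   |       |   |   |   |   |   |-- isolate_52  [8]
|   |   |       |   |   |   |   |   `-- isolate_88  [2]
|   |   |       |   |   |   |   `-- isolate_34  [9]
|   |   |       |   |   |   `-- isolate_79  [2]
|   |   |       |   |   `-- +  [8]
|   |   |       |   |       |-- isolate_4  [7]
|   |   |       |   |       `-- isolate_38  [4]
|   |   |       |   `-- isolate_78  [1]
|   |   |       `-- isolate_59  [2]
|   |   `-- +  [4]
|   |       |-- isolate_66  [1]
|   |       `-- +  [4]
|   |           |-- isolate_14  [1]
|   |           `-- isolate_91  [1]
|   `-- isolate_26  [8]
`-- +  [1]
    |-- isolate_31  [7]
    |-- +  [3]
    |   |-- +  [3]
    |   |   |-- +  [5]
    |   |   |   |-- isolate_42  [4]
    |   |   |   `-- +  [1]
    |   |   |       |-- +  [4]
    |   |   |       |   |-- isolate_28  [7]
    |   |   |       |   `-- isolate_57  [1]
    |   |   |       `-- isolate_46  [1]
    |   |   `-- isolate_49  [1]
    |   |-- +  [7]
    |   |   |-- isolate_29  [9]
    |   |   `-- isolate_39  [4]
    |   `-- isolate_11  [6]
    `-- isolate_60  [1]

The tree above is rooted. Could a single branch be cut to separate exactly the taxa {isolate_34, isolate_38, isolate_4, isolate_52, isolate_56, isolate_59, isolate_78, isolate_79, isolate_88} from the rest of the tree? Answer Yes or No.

Yes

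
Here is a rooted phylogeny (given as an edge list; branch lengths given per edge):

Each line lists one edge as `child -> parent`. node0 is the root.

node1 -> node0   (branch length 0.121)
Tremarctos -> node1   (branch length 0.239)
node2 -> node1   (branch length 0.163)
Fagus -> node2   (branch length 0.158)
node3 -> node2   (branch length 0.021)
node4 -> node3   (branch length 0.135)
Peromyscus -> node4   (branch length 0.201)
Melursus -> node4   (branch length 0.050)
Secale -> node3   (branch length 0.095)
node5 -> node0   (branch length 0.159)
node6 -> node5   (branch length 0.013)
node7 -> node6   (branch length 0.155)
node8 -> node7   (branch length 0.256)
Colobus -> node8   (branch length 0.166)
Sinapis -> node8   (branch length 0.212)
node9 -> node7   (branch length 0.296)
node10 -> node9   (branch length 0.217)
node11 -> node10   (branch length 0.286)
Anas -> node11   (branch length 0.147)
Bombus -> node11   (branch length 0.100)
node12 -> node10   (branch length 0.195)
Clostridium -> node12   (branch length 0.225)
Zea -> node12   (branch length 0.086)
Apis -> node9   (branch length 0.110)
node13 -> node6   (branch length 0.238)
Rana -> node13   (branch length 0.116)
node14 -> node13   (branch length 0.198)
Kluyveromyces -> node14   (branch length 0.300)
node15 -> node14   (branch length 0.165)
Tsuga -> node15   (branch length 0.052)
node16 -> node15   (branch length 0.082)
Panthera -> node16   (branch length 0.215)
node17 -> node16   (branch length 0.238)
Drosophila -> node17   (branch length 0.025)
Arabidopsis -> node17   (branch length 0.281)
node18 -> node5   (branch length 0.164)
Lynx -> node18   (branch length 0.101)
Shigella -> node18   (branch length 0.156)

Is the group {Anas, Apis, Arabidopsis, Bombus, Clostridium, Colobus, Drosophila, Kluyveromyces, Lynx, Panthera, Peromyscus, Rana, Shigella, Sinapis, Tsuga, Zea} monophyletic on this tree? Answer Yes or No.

No

The MRCA of the listed taxa is the root, so the smallest clade containing them is the whole tree.
That clade also contains Fagus, Melursus, Secale, Tremarctos, which are not in the proposed group, so the group is not monophyletic.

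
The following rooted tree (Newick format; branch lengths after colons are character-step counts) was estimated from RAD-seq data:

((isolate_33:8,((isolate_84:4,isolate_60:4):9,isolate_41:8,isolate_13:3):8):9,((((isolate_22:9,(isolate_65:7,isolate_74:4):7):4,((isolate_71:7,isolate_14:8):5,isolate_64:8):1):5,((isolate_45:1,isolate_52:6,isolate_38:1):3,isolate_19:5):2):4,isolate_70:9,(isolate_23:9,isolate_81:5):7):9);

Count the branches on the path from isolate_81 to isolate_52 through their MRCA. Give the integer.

The MRCA of isolate_81 and isolate_52 is the node subtending ((((isolate_22,(isolate_65,isolate_74)),((isolate_71,isolate_14),isolate_64)),((isolate_45,isolate_52,isolate_38),isolate_19)),isolate_70,(isolate_23,isolate_81)).
From isolate_81 up to that node: 2 branches. From isolate_52 up to the same node: 4 branches. Total: 2 + 4 = 6.

6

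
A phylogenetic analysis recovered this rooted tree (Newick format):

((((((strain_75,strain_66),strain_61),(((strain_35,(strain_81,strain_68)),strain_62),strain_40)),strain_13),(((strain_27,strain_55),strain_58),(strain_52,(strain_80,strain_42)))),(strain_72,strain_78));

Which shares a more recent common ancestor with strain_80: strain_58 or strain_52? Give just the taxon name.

The MRCA of strain_80 and strain_52 subtends (strain_52,(strain_80,strain_42)) (3 taxa).
The MRCA of strain_80 and strain_58 subtends (((strain_27,strain_55),strain_58),(strain_52,(strain_80,strain_42))) (6 taxa).
The first is nested inside the second, so strain_80 shares a more recent common ancestor with strain_52.

strain_52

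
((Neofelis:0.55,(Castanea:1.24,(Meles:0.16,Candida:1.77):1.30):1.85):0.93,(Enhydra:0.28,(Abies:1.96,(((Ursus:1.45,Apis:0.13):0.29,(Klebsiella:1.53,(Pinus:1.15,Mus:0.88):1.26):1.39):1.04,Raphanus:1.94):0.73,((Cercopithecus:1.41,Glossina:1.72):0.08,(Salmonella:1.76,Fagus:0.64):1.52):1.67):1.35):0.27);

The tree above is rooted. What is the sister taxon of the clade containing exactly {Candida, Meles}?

Castanea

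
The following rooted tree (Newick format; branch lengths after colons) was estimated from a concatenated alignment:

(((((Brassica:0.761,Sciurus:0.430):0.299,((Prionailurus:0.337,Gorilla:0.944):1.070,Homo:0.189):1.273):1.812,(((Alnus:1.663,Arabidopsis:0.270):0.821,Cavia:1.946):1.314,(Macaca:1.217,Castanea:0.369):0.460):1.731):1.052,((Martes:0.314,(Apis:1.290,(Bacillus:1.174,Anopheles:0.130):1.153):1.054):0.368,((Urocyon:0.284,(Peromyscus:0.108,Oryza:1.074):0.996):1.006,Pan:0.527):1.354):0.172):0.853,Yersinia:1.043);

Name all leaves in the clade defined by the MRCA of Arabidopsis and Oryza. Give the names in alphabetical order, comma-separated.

Tracing Arabidopsis: it sits inside (Alnus,Arabidopsis).
Tracing Oryza: it sits inside (Peromyscus,Oryza).
The smallest clade enclosing both is ((((Brassica,Sciurus),((Prionailurus,Gorilla),Homo)),(((Alnus,Arabidopsis),Cavia),(Macaca,Castanea))),((Martes,(Apis,(Bacillus,Anopheles))),((Urocyon,(Peromyscus,Oryza)),Pan))); the answer is its 18 terminal taxa in alphabetical order.

Alnus, Anopheles, Apis, Arabidopsis, Bacillus, Brassica, Castanea, Cavia, Gorilla, Homo, Macaca, Martes, Oryza, Pan, Peromyscus, Prionailurus, Sciurus, Urocyon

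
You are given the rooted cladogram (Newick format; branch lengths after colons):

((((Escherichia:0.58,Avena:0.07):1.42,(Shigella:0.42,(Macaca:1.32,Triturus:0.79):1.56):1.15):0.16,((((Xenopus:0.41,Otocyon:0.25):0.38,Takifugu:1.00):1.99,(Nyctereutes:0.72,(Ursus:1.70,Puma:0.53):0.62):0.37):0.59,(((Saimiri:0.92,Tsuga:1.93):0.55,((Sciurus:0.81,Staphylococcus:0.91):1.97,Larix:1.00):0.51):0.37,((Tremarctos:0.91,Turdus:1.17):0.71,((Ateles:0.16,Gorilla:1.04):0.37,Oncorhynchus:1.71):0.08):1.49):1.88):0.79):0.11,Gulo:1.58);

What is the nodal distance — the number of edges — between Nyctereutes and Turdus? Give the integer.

7

The MRCA of Nyctereutes and Turdus is the node subtending ((((Xenopus,Otocyon),Takifugu),(Nyctereutes,(Ursus,Puma))),(((Saimiri,Tsuga),((Sciurus,Staphylococcus),Larix)),((Tremarctos,Turdus),((Ateles,Gorilla),Oncorhynchus)))).
From Nyctereutes up to that node: 3 branches. From Turdus up to the same node: 4 branches. Total: 3 + 4 = 7.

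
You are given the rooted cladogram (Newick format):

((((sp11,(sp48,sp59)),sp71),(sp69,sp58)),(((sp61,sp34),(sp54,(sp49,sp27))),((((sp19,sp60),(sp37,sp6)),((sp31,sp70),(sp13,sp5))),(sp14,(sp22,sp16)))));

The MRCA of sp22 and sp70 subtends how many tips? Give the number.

The MRCA of sp22 and sp70 is the node subtending ((((sp19,sp60),(sp37,sp6)),((sp31,sp70),(sp13,sp5))),(sp14,(sp22,sp16))).
That clade contains 11 terminal taxa: sp13, sp14, sp16, sp19, sp22, sp31, sp37, sp5, sp6, sp60, sp70.

11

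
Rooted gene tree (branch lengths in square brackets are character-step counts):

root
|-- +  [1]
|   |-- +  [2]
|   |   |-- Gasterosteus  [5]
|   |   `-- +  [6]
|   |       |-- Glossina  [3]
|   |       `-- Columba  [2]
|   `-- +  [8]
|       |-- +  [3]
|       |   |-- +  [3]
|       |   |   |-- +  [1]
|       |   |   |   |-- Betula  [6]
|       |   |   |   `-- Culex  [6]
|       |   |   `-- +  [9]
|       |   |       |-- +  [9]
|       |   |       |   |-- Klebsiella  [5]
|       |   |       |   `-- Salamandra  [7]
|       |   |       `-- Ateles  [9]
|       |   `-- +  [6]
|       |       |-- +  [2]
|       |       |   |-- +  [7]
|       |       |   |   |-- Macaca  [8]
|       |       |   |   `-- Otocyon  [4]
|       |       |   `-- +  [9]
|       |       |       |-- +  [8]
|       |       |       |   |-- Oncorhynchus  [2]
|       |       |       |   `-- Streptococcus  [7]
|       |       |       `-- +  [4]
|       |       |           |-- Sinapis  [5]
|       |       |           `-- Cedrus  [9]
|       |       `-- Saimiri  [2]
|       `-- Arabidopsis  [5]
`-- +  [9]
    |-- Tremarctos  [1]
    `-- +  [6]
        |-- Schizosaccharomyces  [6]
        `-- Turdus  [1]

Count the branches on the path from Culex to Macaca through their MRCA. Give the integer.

7

The MRCA of Culex and Macaca is the node subtending (((Betula,Culex),((Klebsiella,Salamandra),Ateles)),(((Macaca,Otocyon),((Oncorhynchus,Streptococcus),(Sinapis,Cedrus))),Saimiri)).
From Culex up to that node: 3 branches. From Macaca up to the same node: 4 branches. Total: 3 + 4 = 7.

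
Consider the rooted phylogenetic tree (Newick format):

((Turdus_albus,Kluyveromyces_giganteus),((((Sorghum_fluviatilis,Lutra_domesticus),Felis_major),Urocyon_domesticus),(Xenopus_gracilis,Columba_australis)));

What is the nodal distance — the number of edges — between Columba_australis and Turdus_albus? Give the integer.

5

The MRCA of Columba_australis and Turdus_albus is the root of the tree.
From Columba_australis up to that node: 3 branches. From Turdus_albus up to the same node: 2 branches. Total: 3 + 2 = 5.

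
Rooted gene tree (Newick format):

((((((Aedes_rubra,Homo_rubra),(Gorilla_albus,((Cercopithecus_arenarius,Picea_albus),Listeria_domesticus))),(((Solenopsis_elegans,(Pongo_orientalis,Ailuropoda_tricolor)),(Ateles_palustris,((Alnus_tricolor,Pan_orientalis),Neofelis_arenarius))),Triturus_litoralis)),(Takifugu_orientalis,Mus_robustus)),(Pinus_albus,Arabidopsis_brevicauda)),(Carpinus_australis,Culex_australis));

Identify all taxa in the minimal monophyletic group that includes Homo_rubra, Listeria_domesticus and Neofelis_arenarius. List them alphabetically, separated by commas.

Aedes_rubra, Ailuropoda_tricolor, Alnus_tricolor, Ateles_palustris, Cercopithecus_arenarius, Gorilla_albus, Homo_rubra, Listeria_domesticus, Neofelis_arenarius, Pan_orientalis, Picea_albus, Pongo_orientalis, Solenopsis_elegans, Triturus_litoralis

Tracing Homo_rubra: it sits inside (Aedes_rubra,Homo_rubra).
Tracing Listeria_domesticus: it sits inside ((Cercopithecus_arenarius,Picea_albus),Listeria_domesticus).
Tracing Neofelis_arenarius: it sits inside ((Alnus_tricolor,Pan_orientalis),Neofelis_arenarius).
The smallest clade enclosing all 3 is (((Aedes_rubra,Homo_rubra),(Gorilla_albus,((Cercopithecus_arenarius,Picea_albus),Listeria_domesticus))),(((Solenopsis_elegans,(Pongo_orientalis,Ailuropoda_tricolor)),(Ateles_palustris,((Alnus_tricolor,Pan_orientalis),Neofelis_arenarius))),Triturus_litoralis)); the answer is its 14 terminal taxa in alphabetical order.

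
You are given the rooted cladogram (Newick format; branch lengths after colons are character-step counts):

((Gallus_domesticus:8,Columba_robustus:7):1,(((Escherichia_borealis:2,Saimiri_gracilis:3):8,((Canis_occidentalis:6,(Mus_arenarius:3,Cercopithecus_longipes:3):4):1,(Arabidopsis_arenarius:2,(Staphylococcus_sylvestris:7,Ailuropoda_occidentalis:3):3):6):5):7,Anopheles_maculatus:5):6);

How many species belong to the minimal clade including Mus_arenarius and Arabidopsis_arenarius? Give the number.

The MRCA of Mus_arenarius and Arabidopsis_arenarius is the node subtending ((Canis_occidentalis,(Mus_arenarius,Cercopithecus_longipes)),(Arabidopsis_arenarius,(Staphylococcus_sylvestris,Ailuropoda_occidentalis))).
That clade contains 6 terminal taxa: Ailuropoda_occidentalis, Arabidopsis_arenarius, Canis_occidentalis, Cercopithecus_longipes, Mus_arenarius, Staphylococcus_sylvestris.

6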